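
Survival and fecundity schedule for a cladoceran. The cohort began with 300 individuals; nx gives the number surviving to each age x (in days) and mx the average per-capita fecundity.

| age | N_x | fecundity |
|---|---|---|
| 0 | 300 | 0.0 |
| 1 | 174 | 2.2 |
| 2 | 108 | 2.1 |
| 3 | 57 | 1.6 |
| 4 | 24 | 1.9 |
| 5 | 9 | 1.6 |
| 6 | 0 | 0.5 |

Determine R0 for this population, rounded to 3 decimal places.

2.536

lx = nx/n0 = nx/300: 1, 0.58, 0.36, 0.19, 0.08, 0.03, 0
lx·mx by age: 0, 1.276, 0.756, 0.304, 0.152, 0.048, 0
R0 = Σ lx·mx = 2.536 → 2.536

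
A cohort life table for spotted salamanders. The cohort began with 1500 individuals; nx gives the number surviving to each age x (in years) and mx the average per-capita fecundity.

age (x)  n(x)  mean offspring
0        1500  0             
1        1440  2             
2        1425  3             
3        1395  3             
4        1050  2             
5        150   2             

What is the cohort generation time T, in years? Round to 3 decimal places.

2.466

lx = nx/n0 = nx/1500: 1, 0.96, 0.95, 0.93, 0.7, 0.1
lx·mx: 0, 1.92, 2.85, 2.79, 1.4, 0.2 → R0 = 9.16
x·lx·mx: 0, 1.92, 5.7, 8.37, 5.6, 1 → Σ = 22.59
T = 22.59 / 9.16 = 2.466157… → 2.466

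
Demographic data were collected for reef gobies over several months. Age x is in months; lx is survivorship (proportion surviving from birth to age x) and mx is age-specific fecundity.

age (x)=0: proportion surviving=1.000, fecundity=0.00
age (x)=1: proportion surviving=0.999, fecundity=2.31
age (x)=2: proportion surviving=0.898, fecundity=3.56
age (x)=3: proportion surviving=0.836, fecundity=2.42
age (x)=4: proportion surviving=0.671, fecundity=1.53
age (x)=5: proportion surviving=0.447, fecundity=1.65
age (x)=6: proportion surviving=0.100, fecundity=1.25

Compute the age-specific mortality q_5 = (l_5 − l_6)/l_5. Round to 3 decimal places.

q_5 = (l_5 − l_6) / l_5 = (0.447 − 0.1) / 0.447
     = 0.347 / 0.447 = 0.776286… → 0.776

0.776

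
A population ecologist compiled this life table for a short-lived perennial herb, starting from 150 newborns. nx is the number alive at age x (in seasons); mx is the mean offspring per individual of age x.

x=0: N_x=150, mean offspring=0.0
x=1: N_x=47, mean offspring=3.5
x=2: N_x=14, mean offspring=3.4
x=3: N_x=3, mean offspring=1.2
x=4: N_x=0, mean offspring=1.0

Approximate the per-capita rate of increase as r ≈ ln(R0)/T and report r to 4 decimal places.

lx = nx/n0 = nx/150: 1, 0.31333…, 0.09333…, 0.02, 0
R0 = Σ lx·mx = 0 + 1.09667… + 0.31733… + 0.024 + 0 = 1.438…
Σ x·lx·mx = 1.803333…; T = 1.803333…/1.438… = 1.25406…
r ≈ ln(R0)/T = ln(1.438…)/1.25406… = 0.289663… → 0.2897

0.2897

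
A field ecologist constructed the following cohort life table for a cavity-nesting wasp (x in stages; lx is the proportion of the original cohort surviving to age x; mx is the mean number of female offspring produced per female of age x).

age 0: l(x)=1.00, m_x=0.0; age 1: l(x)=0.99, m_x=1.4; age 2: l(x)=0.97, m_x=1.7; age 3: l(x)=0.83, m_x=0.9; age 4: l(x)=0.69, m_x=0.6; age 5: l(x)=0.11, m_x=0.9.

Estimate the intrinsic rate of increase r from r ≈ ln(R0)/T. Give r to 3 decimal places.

R0 = Σ lx·mx = 0 + 1.386 + 1.649 + 0.747 + 0.414 + 0.099 = 4.295
Σ x·lx·mx = 9.076; T = 9.076/4.295 = 2.11315…
r ≈ ln(R0)/T = ln(4.295)/2.11315… = 0.6897… → 0.690

0.690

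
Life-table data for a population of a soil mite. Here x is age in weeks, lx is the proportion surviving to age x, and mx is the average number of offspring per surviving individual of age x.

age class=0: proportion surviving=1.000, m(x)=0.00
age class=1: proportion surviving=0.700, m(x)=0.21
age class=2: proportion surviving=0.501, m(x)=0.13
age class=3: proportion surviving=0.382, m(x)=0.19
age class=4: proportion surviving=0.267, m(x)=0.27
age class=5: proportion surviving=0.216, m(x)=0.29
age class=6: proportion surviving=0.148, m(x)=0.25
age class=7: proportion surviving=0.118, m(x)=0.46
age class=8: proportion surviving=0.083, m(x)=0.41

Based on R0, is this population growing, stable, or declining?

declining

R0 = Σ lx·mx = 0 + 0.147 + 0.06513 + 0.07258 + 0.07209 + 0.06264 + 0.037 + 0.05428 + 0.03403 = 0.54475
R0 < 1, so the population is declining.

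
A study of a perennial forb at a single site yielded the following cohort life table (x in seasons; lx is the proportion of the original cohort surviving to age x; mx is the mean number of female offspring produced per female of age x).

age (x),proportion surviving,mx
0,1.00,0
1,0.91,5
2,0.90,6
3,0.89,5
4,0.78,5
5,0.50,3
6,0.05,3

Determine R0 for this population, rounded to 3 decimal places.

lx·mx by age: 0, 4.55, 5.4, 4.45, 3.9, 1.5, 0.15
R0 = Σ lx·mx = 19.95 → 19.950

19.950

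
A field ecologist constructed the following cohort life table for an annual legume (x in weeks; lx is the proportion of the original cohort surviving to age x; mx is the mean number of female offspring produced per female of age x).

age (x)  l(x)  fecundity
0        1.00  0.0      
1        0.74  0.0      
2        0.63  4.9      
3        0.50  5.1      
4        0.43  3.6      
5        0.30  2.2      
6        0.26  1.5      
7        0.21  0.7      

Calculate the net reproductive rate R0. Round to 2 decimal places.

8.38

lx·mx by age: 0, 0, 3.087, 2.55, 1.548, 0.66, 0.39, 0.147
R0 = Σ lx·mx = 8.382 → 8.38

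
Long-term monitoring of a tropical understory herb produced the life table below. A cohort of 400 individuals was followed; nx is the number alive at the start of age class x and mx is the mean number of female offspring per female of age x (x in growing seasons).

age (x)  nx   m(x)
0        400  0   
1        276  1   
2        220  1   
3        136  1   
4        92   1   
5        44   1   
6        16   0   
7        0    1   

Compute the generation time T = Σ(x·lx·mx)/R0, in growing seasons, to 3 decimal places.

2.229

lx = nx/n0 = nx/400: 1, 0.69, 0.55, 0.34, 0.23, 0.11, 0.04, 0
lx·mx: 0, 0.69, 0.55, 0.34, 0.23, 0.11, 0, 0 → R0 = 1.92
x·lx·mx: 0, 0.69, 1.1, 1.02, 0.92, 0.55, 0, 0 → Σ = 4.28
T = 4.28 / 1.92 = 2.229167… → 2.229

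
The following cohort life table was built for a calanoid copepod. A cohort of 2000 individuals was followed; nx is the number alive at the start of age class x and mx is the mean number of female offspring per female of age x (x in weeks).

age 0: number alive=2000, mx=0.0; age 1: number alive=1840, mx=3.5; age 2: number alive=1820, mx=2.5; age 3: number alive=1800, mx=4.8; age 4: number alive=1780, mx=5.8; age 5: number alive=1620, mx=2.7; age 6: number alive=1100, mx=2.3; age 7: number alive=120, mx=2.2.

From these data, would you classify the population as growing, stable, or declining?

lx = nx/n0 = nx/2000: 1, 0.92, 0.91, 0.9, 0.89, 0.81, 0.55, 0.06
R0 = Σ lx·mx = 0 + 3.22 + 2.275 + 4.32 + 5.162 + 2.187 + 1.265 + 0.132 = 18.561
R0 > 1, so the population is growing.

growing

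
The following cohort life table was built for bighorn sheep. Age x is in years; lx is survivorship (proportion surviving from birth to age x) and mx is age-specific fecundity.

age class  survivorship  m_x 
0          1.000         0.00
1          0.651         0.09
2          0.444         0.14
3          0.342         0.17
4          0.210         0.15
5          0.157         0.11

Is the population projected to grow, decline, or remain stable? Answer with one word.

R0 = Σ lx·mx = 0 + 0.05859 + 0.06216 + 0.05814 + 0.0315 + 0.01727 = 0.22766
R0 < 1, so the population is declining.

declining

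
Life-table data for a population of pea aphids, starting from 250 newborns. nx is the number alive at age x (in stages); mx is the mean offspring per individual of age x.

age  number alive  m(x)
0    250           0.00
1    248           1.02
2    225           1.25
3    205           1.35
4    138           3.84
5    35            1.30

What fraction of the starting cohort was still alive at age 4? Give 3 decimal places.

l_4 = n_4/n_0 = 138/250 = 0.552 → 0.552

0.552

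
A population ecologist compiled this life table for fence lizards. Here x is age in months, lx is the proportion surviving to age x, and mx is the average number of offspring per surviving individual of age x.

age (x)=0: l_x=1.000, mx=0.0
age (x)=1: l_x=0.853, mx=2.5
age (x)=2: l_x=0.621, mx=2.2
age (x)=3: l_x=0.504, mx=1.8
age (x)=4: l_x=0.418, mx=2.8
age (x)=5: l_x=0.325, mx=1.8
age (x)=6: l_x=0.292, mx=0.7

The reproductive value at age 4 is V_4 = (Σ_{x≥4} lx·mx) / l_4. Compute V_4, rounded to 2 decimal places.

4.69

lx·mx for x ≥ 4: 1.1704, 0.585, 0.2044 → sum = 1.9598
V_4 = 1.9598 / l_4 = 1.9598 / 0.418 = 4.688517… → 4.69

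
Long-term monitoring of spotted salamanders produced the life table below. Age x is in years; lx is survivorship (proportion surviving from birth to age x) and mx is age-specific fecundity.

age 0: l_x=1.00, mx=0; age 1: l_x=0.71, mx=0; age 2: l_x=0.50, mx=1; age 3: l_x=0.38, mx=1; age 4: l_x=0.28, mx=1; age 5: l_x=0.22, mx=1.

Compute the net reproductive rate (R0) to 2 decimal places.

1.38

lx·mx by age: 0, 0, 0.5, 0.38, 0.28, 0.22
R0 = Σ lx·mx = 1.38 → 1.38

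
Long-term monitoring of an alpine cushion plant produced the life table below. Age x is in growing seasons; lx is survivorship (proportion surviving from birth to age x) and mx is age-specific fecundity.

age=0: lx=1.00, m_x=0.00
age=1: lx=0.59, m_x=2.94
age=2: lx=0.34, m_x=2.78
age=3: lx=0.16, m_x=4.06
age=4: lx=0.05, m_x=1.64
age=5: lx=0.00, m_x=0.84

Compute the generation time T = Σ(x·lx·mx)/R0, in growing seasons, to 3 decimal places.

lx·mx: 0, 1.7346, 0.9452, 0.6496, 0.082, 0 → R0 = 3.4114
x·lx·mx: 0, 1.7346, 1.8904, 1.9488, 0.328, 0 → Σ = 5.9018
T = 5.9018 / 3.4114 = 1.730023… → 1.730

1.730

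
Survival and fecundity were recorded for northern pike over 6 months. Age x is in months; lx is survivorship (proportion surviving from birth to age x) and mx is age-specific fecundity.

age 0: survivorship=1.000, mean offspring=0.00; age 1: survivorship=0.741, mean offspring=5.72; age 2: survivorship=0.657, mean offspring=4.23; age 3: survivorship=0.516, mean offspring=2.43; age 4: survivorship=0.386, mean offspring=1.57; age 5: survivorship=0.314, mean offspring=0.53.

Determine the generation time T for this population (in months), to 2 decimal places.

lx·mx: 0, 4.23852, 2.77911, 1.25388, 0.60602, 0.16642 → R0 = 9.04395
x·lx·mx: 0, 4.23852, 5.55822, 3.76164, 2.42408, 0.8321 → Σ = 16.81456
T = 16.81456 / 9.04395 = 1.859205… → 1.86

1.86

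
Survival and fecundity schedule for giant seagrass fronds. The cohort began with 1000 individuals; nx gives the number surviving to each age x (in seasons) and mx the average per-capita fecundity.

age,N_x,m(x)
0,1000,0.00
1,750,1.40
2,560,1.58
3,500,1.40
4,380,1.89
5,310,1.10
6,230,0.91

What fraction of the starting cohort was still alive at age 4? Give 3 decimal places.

l_4 = n_4/n_0 = 380/1000 = 0.38 → 0.380

0.380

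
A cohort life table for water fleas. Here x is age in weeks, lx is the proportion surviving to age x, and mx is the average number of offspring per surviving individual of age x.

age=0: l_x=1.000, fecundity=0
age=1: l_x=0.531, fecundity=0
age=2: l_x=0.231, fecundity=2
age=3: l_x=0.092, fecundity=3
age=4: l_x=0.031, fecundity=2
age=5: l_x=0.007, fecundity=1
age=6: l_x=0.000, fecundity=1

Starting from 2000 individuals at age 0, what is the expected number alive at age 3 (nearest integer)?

184

Expected survivors = N0 · l_3 = 2000 × 0.092 = 184 → 184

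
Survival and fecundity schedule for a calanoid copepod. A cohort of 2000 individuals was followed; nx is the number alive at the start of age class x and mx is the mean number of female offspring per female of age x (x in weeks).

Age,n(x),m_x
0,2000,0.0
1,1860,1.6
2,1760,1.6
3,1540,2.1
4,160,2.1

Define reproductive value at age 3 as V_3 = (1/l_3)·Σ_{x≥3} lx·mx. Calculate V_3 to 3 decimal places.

2.318

lx = nx/n0 = nx/2000: 1, 0.93, 0.88, 0.77, 0.08
lx·mx for x ≥ 3: 1.617, 0.168 → sum = 1.785
V_3 = 1.785 / l_3 = 1.785 / 0.77 = 2.318182… → 2.318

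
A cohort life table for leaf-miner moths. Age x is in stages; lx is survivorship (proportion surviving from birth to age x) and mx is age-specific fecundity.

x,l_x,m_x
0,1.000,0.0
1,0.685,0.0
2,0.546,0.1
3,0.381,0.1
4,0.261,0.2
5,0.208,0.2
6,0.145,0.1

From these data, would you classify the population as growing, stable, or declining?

declining

R0 = Σ lx·mx = 0 + 0 + 0.0546 + 0.0381 + 0.0522 + 0.0416 + 0.0145 = 0.201
R0 < 1, so the population is declining.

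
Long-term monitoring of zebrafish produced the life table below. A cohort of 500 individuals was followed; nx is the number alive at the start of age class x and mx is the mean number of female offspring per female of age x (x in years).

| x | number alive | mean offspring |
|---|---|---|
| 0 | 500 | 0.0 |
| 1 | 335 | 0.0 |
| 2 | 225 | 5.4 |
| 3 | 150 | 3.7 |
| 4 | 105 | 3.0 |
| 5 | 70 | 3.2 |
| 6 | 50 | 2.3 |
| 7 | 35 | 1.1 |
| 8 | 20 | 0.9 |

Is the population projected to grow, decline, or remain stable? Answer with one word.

lx = nx/n0 = nx/500: 1, 0.67, 0.45, 0.3, 0.21, 0.14, 0.1, 0.07, 0.04
R0 = Σ lx·mx = 0 + 0 + 2.43 + 1.11 + 0.63 + 0.448 + 0.23 + 0.077 + 0.036 = 4.961
R0 > 1, so the population is growing.

growing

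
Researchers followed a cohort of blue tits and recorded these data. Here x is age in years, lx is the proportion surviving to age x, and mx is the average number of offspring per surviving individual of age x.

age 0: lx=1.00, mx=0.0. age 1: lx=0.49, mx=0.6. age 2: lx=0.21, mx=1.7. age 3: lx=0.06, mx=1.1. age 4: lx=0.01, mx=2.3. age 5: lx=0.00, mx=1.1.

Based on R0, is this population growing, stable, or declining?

declining

R0 = Σ lx·mx = 0 + 0.294 + 0.357 + 0.066 + 0.023 + 0 = 0.74
R0 < 1, so the population is declining.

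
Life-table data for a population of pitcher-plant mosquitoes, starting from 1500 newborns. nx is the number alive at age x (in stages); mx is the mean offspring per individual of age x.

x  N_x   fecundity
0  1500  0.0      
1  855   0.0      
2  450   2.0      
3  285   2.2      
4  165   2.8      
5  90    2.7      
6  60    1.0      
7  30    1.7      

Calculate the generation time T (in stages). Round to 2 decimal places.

lx = nx/n0 = nx/1500: 1, 0.57, 0.3, 0.19, 0.11, 0.06, 0.04, 0.02
lx·mx: 0, 0, 0.6, 0.418, 0.308, 0.162, 0.04, 0.034 → R0 = 1.562
x·lx·mx: 0, 0, 1.2, 1.254, 1.232, 0.81, 0.24, 0.238 → Σ = 4.974
T = 4.974 / 1.562 = 3.184379… → 3.18

3.18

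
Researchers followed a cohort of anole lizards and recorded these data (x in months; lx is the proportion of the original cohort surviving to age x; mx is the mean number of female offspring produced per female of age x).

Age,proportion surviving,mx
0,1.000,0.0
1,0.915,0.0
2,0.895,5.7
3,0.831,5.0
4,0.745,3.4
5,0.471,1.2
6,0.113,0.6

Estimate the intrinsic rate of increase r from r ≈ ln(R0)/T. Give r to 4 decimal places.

0.8686

R0 = Σ lx·mx = 0 + 0 + 5.1015 + 4.155 + 2.533 + 0.5652 + 0.0678 = 12.4225
Σ x·lx·mx = 36.0328; T = 36.0328/12.4225 = 2.90061…
r ≈ ln(R0)/T = ln(12.4225)/2.90061… = 0.868614… → 0.8686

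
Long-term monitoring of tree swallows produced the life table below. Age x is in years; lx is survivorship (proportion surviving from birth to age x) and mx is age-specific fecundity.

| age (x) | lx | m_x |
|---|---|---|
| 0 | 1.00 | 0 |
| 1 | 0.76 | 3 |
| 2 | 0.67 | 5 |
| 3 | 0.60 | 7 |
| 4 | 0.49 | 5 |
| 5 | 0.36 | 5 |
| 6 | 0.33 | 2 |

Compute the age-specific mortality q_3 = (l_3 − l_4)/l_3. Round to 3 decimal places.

q_3 = (l_3 − l_4) / l_3 = (0.6 − 0.49) / 0.6
     = 0.11 / 0.6 = 0.183333… → 0.183

0.183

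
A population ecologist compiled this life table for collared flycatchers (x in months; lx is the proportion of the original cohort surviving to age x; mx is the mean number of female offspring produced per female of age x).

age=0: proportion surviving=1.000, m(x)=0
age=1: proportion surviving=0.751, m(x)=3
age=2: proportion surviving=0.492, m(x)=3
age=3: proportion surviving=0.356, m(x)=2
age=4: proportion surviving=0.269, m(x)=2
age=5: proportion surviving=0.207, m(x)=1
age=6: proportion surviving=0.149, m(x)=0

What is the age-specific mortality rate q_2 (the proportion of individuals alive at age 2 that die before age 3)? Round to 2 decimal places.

q_2 = (l_2 − l_3) / l_2 = (0.492 − 0.356) / 0.492
     = 0.136 / 0.492 = 0.276423… → 0.28

0.28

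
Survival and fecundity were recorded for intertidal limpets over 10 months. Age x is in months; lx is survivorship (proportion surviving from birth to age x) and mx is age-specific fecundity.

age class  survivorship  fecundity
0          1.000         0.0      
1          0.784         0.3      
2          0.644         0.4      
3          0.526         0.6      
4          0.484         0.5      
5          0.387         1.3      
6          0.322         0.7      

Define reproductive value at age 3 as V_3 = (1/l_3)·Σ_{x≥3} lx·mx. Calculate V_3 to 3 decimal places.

2.445

lx·mx for x ≥ 3: 0.3156, 0.242, 0.5031, 0.2254 → sum = 1.2861
V_3 = 1.2861 / l_3 = 1.2861 / 0.526 = 2.445057… → 2.445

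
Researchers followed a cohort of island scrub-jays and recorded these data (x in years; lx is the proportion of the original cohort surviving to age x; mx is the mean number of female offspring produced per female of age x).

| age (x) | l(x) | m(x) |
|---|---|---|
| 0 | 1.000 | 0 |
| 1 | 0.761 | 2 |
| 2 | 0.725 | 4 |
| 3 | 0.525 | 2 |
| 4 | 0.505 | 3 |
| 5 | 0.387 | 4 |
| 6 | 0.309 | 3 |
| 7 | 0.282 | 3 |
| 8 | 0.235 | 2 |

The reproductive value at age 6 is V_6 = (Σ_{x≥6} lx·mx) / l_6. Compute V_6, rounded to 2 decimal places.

lx·mx for x ≥ 6: 0.927, 0.846, 0.47 → sum = 2.243
V_6 = 2.243 / l_6 = 2.243 / 0.309 = 7.2589… → 7.26

7.26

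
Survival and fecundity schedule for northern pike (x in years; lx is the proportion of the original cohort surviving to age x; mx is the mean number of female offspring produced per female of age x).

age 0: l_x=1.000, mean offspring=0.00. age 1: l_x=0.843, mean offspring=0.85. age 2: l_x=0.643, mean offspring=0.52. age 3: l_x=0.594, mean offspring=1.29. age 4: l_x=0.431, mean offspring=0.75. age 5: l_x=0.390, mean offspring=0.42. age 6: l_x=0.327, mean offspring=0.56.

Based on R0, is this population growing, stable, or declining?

R0 = Σ lx·mx = 0 + 0.71655 + 0.33436 + 0.76626 + 0.32325 + 0.1638 + 0.18312 = 2.48734
R0 > 1, so the population is growing.

growing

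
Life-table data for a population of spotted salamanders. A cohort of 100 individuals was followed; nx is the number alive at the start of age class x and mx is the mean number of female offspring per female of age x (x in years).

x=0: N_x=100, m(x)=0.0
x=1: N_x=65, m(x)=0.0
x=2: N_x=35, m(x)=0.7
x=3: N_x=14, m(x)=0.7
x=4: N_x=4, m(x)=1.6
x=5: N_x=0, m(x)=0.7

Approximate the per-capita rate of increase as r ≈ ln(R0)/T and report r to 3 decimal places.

lx = nx/n0 = nx/100: 1, 0.65, 0.35, 0.14, 0.04, 0
R0 = Σ lx·mx = 0 + 0 + 0.245 + 0.098 + 0.064 + 0 = 0.407
Σ x·lx·mx = 1.04; T = 1.04/0.407 = 2.55528…
r ≈ ln(R0)/T = ln(0.407)/2.55528… = -0.3518… → -0.352

-0.352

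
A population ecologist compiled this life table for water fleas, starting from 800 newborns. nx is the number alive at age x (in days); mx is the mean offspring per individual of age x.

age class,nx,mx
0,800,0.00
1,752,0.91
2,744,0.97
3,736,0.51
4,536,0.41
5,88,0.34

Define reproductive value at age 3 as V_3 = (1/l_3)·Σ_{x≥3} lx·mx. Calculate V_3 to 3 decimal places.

lx = nx/n0 = nx/800: 1, 0.94, 0.93, 0.92, 0.67, 0.11
lx·mx for x ≥ 3: 0.4692, 0.2747, 0.0374 → sum = 0.7813
V_3 = 0.7813 / l_3 = 0.7813 / 0.92 = 0.849239… → 0.849

0.849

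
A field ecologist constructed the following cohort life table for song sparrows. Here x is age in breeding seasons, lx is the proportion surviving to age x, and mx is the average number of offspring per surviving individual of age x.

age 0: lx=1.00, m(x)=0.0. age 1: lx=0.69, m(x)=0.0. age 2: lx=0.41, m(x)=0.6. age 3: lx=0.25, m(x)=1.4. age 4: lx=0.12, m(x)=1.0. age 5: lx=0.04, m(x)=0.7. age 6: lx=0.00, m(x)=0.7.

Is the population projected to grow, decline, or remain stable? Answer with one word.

declining

R0 = Σ lx·mx = 0 + 0 + 0.246 + 0.35 + 0.12 + 0.028 + 0 = 0.744
R0 < 1, so the population is declining.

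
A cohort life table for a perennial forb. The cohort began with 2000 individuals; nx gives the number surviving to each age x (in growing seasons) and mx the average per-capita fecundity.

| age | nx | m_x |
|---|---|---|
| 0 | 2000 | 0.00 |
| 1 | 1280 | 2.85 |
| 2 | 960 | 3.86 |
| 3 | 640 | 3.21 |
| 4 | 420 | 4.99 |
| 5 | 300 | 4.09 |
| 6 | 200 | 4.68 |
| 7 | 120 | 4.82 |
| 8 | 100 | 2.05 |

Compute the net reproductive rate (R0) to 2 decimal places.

lx = nx/n0 = nx/2000: 1, 0.64, 0.48, 0.32, 0.21, 0.15, 0.1, 0.06, 0.05
lx·mx by age: 0, 1.824, 1.8528, 1.0272, 1.0479, 0.6135, 0.468, 0.2892, 0.1025
R0 = Σ lx·mx = 7.2251 → 7.23

7.23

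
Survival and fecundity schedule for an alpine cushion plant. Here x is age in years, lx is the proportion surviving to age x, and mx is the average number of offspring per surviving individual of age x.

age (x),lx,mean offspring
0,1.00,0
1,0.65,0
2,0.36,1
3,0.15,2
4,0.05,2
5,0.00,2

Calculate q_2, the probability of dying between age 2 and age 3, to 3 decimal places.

q_2 = (l_2 − l_3) / l_2 = (0.36 − 0.15) / 0.36
     = 0.21 / 0.36 = 0.583333… → 0.583

0.583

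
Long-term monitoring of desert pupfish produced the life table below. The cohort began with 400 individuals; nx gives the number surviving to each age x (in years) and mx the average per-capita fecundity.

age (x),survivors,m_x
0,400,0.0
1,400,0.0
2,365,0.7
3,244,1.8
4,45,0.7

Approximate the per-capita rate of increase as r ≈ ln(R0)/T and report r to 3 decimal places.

0.222

lx = nx/n0 = nx/400: 1, 1, 0.9125, 0.61, 0.1125
R0 = Σ lx·mx = 0 + 0 + 0.63875 + 1.098 + 0.07875 = 1.8155
Σ x·lx·mx = 4.8865; T = 4.8865/1.8155 = 2.69155…
r ≈ ln(R0)/T = ln(1.8155)/2.69155… = 0.22157… → 0.222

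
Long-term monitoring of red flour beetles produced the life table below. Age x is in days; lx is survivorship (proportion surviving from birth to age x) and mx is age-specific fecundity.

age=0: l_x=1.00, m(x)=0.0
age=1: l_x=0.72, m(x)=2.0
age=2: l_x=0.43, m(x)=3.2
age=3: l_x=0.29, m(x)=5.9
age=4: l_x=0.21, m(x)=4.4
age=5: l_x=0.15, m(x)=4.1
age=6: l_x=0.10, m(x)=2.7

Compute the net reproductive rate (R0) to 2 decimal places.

lx·mx by age: 0, 1.44, 1.376, 1.711, 0.924, 0.615, 0.27
R0 = Σ lx·mx = 6.336 → 6.34

6.34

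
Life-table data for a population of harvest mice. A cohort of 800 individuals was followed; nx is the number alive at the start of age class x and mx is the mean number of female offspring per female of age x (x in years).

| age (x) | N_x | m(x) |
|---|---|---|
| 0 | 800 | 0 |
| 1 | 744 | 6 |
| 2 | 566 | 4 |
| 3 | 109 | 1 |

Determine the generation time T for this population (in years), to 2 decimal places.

1.36

lx = nx/n0 = nx/800: 1, 0.93, 0.7075, 0.13625
lx·mx: 0, 5.58, 2.83, 0.13625 → R0 = 8.54625
x·lx·mx: 0, 5.58, 5.66, 0.40875 → Σ = 11.64875
T = 11.64875 / 8.54625 = 1.363025… → 1.36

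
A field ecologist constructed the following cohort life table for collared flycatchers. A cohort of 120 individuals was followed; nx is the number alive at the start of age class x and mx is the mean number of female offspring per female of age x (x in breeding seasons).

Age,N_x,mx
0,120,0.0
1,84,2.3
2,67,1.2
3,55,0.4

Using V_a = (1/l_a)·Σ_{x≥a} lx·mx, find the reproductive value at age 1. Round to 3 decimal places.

lx = nx/n0 = nx/120: 1, 0.7, 0.55833…, 0.45833…
lx·mx for x ≥ 1: 1.61, 0.67…, 0.183333… → sum = 2.463333…
V_1 = 2.463333… / l_1 = 2.463333… / 0.7 = 3.519048… → 3.519

3.519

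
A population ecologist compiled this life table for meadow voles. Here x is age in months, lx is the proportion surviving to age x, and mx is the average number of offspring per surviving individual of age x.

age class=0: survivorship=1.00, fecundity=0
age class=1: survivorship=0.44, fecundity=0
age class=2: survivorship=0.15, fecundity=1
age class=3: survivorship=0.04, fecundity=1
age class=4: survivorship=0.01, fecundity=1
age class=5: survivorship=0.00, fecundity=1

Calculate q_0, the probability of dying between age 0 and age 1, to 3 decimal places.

0.560

q_0 = (l_0 − l_1) / l_0 = (1 − 0.44) / 1
     = 0.56 / 1 = 0.56 → 0.560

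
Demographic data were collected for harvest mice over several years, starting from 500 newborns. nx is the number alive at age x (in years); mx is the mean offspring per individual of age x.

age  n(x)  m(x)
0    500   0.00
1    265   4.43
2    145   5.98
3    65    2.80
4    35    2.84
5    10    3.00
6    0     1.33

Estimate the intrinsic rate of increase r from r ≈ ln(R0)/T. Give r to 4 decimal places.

lx = nx/n0 = nx/500: 1, 0.53, 0.29, 0.13, 0.07, 0.02, 0
R0 = Σ lx·mx = 0 + 2.3479 + 1.7342 + 0.364 + 0.1988 + 0.06 + 0 = 4.7049
Σ x·lx·mx = 8.0035; T = 8.0035/4.7049 = 1.7011…
r ≈ ln(R0)/T = ln(4.7049)/1.7011… = 0.910355… → 0.9104

0.9104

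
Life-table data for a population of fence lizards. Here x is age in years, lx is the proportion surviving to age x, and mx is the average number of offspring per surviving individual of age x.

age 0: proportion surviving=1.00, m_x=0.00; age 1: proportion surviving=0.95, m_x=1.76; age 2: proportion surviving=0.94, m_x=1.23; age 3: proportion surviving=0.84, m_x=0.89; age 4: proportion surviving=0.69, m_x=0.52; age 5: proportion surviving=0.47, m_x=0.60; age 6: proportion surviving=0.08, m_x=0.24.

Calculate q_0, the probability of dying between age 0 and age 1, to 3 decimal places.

0.050

q_0 = (l_0 − l_1) / l_0 = (1 − 0.95) / 1
     = 0.05 / 1 = 0.05 → 0.050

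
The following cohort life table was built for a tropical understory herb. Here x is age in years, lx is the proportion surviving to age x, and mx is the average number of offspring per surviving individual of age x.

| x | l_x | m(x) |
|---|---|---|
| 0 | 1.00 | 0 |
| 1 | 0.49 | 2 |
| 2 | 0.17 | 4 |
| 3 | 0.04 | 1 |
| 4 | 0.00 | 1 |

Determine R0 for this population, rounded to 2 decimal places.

1.70

lx·mx by age: 0, 0.98, 0.68, 0.04, 0
R0 = Σ lx·mx = 1.7 → 1.70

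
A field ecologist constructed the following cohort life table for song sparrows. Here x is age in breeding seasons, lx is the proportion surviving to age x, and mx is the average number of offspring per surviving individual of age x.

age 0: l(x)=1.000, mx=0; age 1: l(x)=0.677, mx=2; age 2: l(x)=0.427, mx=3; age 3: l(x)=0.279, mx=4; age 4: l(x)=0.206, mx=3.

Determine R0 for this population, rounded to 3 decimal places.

lx·mx by age: 0, 1.354, 1.281, 1.116, 0.618
R0 = Σ lx·mx = 4.369 → 4.369

4.369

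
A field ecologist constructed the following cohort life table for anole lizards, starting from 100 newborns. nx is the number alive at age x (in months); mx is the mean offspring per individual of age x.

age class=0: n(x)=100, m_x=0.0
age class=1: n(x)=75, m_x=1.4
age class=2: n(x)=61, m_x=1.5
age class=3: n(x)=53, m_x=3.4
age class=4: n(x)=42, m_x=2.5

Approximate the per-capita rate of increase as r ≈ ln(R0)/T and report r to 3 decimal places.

0.607

lx = nx/n0 = nx/100: 1, 0.75, 0.61, 0.53, 0.42
R0 = Σ lx·mx = 0 + 1.05 + 0.915 + 1.802 + 1.05 = 4.817
Σ x·lx·mx = 12.486; T = 12.486/4.817 = 2.59207…
r ≈ ln(R0)/T = ln(4.817)/2.59207… = 0.60652… → 0.607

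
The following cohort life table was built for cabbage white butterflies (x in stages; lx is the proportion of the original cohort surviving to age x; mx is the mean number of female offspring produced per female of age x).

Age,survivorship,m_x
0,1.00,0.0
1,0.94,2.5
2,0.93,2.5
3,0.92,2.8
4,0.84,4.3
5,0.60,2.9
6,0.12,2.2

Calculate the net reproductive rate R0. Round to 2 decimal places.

12.87

lx·mx by age: 0, 2.35, 2.325, 2.576, 3.612, 1.74, 0.264
R0 = Σ lx·mx = 12.867 → 12.87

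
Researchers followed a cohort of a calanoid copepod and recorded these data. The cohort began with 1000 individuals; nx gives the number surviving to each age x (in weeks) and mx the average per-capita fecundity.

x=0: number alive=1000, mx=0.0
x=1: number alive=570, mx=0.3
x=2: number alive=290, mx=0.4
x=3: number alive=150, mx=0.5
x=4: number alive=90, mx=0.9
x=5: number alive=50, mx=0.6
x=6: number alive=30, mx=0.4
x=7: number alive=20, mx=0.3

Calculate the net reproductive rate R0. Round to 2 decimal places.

0.49

lx = nx/n0 = nx/1000: 1, 0.57, 0.29, 0.15, 0.09, 0.05, 0.03, 0.02
lx·mx by age: 0, 0.171, 0.116, 0.075, 0.081, 0.03, 0.012, 0.006
R0 = Σ lx·mx = 0.491 → 0.49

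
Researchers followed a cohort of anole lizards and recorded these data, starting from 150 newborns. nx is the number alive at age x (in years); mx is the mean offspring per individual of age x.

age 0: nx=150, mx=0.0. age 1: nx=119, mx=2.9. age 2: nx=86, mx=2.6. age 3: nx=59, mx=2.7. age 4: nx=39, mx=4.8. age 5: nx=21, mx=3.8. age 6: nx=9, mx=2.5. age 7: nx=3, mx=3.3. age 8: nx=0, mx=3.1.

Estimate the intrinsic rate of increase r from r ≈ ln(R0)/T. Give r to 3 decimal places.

lx = nx/n0 = nx/150: 1, 0.79333…, 0.57333…, 0.39333…, 0.26, 0.14, 0.06, 0.02, 0
R0 = Σ lx·mx = 0 + 2.30067… + 1.49067… + 1.062… + 1.248 + 0.532 + 0.15 + 0.066 + 0 = 6.849333…
Σ x·lx·mx = 17.482…; T = 17.482…/6.849333… = 2.55237…
r ≈ ln(R0)/T = ln(6.849333…)/2.55237… = 0.75387… → 0.754

0.754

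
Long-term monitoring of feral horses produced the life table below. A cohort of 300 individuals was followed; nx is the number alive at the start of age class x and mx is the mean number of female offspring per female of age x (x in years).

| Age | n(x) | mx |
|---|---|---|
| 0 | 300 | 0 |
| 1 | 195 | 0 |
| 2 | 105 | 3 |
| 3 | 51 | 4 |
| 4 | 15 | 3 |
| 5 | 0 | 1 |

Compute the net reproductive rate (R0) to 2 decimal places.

1.88

lx = nx/n0 = nx/300: 1, 0.65, 0.35, 0.17, 0.05, 0
lx·mx by age: 0, 0, 1.05, 0.68, 0.15, 0
R0 = Σ lx·mx = 1.88 → 1.88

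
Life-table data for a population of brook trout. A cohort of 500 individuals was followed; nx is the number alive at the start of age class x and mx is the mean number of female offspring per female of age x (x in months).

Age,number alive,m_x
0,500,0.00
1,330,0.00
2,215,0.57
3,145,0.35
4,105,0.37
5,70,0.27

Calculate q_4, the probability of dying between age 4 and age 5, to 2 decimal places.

lx = nx/n0 = nx/500: 1, 0.66, 0.43, 0.29, 0.21, 0.14
q_4 = (l_4 − l_5) / l_4 = (0.21 − 0.14) / 0.21
     = 0.07 / 0.21 = 0.333333… → 0.33

0.33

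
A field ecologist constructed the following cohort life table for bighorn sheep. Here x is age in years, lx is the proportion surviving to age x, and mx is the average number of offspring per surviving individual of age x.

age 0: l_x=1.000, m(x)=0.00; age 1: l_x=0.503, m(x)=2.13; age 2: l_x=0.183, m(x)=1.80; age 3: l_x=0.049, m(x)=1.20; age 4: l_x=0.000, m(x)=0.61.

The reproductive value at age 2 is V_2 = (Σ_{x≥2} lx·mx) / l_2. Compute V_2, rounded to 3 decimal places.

2.121

lx·mx for x ≥ 2: 0.3294, 0.0588, 0 → sum = 0.3882
V_2 = 0.3882 / l_2 = 0.3882 / 0.183 = 2.121311… → 2.121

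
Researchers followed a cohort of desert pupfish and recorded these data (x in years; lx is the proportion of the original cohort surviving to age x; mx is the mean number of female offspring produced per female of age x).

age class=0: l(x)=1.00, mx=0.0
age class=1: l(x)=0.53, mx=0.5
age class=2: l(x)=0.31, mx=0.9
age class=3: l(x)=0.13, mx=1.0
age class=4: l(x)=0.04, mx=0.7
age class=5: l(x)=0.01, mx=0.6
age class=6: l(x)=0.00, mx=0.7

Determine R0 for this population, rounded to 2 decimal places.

lx·mx by age: 0, 0.265, 0.279, 0.13, 0.028, 0.006, 0
R0 = Σ lx·mx = 0.708 → 0.71

0.71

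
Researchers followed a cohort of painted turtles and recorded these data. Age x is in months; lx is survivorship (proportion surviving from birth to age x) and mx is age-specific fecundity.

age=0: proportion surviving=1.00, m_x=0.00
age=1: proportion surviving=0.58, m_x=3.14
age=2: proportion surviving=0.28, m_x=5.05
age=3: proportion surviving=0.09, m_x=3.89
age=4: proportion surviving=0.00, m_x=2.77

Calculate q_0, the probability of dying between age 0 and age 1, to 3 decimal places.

q_0 = (l_0 − l_1) / l_0 = (1 − 0.58) / 1
     = 0.42 / 1 = 0.42 → 0.420

0.420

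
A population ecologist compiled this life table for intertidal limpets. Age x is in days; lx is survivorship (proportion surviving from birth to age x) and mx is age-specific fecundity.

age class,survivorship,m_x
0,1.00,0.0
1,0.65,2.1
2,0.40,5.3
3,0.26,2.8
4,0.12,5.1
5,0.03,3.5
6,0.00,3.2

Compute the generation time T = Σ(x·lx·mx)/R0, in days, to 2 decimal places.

lx·mx: 0, 1.365, 2.12, 0.728, 0.612, 0.105, 0 → R0 = 4.93
x·lx·mx: 0, 1.365, 4.24, 2.184, 2.448, 0.525, 0 → Σ = 10.762
T = 10.762 / 4.93 = 2.182961… → 2.18

2.18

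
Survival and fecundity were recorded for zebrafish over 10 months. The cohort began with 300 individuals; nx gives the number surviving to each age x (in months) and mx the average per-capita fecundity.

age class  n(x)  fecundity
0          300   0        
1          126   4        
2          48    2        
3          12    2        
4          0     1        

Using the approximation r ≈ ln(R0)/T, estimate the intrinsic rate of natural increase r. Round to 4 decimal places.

0.5950

lx = nx/n0 = nx/300: 1, 0.42, 0.16, 0.04, 0
R0 = Σ lx·mx = 0 + 1.68 + 0.32 + 0.08 + 0 = 2.08
Σ x·lx·mx = 2.56; T = 2.56/2.08 = 1.23077…
r ≈ ln(R0)/T = ln(2.08)/1.23077… = 0.595049… → 0.5950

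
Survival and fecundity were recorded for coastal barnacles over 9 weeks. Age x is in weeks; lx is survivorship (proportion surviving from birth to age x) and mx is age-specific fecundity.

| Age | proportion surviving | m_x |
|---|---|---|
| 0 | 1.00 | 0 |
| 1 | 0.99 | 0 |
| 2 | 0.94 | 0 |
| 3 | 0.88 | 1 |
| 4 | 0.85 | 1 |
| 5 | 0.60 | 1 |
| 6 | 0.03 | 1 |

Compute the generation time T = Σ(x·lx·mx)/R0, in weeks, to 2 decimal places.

3.91

lx·mx: 0, 0, 0, 0.88, 0.85, 0.6, 0.03 → R0 = 2.36
x·lx·mx: 0, 0, 0, 2.64, 3.4, 3, 0.18 → Σ = 9.22
T = 9.22 / 2.36 = 3.90678… → 3.91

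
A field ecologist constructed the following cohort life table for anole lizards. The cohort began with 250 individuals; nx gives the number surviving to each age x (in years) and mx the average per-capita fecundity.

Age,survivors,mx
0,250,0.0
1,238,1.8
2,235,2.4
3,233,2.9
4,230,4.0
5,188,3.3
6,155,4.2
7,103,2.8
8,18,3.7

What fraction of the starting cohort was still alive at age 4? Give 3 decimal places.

l_4 = n_4/n_0 = 230/250 = 0.92 → 0.920

0.920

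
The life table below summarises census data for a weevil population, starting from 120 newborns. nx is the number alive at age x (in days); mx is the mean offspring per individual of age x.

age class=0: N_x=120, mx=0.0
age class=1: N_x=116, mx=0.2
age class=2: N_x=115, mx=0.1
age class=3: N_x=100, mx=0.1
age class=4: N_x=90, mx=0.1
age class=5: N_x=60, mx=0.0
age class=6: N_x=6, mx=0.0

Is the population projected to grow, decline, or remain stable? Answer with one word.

lx = nx/n0 = nx/120: 1, 0.96667…, 0.95833…, 0.83333…, 0.75, 0.5, 0.05
R0 = Σ lx·mx = 0 + 0.193333… + 0.095833… + 0.083333… + 0.075 + 0 + 0 = 0.4475…
R0 < 1, so the population is declining.

declining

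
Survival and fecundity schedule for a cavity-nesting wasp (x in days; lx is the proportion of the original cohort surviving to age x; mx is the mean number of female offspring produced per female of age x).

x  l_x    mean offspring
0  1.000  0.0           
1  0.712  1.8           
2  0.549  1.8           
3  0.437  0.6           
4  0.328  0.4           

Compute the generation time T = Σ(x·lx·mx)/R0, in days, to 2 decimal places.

1.72

lx·mx: 0, 1.2816, 0.9882, 0.2622, 0.1312 → R0 = 2.6632
x·lx·mx: 0, 1.2816, 1.9764, 0.7866, 0.5248 → Σ = 4.5694
T = 4.5694 / 2.6632 = 1.715755… → 1.72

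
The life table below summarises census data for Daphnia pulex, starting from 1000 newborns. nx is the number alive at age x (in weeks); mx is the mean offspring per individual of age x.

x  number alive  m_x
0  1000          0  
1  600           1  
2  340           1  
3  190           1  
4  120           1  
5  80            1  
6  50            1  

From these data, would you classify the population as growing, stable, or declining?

growing

lx = nx/n0 = nx/1000: 1, 0.6, 0.34, 0.19, 0.12, 0.08, 0.05
R0 = Σ lx·mx = 0 + 0.6 + 0.34 + 0.19 + 0.12 + 0.08 + 0.05 = 1.38
R0 > 1, so the population is growing.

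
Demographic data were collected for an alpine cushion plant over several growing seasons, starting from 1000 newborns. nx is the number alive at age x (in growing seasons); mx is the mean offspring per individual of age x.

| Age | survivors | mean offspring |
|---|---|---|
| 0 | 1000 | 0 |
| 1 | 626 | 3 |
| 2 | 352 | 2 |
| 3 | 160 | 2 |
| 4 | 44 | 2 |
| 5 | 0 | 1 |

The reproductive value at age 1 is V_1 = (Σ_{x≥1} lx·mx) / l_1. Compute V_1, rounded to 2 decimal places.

4.78

lx = nx/n0 = nx/1000: 1, 0.626, 0.352, 0.16, 0.044, 0
lx·mx for x ≥ 1: 1.878, 0.704, 0.32, 0.088, 0 → sum = 2.99
V_1 = 2.99 / l_1 = 2.99 / 0.626 = 4.776358… → 4.78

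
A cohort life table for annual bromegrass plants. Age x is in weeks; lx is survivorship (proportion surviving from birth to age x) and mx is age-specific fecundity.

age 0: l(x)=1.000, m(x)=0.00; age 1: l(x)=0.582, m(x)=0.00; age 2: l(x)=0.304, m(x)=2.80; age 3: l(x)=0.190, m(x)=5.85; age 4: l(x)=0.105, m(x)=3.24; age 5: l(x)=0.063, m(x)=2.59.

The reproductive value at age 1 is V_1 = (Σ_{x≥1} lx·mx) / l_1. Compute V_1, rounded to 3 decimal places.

lx·mx for x ≥ 1: 0, 0.8512, 1.1115, 0.3402, 0.16317 → sum = 2.46607
V_1 = 2.46607 / l_1 = 2.46607 / 0.582 = 4.237234… → 4.237

4.237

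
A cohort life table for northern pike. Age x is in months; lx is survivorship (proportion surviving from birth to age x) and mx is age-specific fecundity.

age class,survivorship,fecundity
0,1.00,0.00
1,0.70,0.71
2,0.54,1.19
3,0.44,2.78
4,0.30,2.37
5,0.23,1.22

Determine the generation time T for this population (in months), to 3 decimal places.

2.891

lx·mx: 0, 0.497, 0.6426, 1.2232, 0.711, 0.2806 → R0 = 3.3544
x·lx·mx: 0, 0.497, 1.2852, 3.6696, 2.844, 1.403 → Σ = 9.6988
T = 9.6988 / 3.3544 = 2.891367… → 2.891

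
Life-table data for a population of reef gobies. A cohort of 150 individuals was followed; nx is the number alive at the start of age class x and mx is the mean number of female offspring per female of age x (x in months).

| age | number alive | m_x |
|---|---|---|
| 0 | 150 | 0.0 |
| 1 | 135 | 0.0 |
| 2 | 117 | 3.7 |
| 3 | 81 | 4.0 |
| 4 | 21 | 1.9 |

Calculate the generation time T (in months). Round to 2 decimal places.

lx = nx/n0 = nx/150: 1, 0.9, 0.78, 0.54, 0.14
lx·mx: 0, 0, 2.886, 2.16, 0.266 → R0 = 5.312
x·lx·mx: 0, 0, 5.772, 6.48, 1.064 → Σ = 13.316
T = 13.316 / 5.312 = 2.506777… → 2.51

2.51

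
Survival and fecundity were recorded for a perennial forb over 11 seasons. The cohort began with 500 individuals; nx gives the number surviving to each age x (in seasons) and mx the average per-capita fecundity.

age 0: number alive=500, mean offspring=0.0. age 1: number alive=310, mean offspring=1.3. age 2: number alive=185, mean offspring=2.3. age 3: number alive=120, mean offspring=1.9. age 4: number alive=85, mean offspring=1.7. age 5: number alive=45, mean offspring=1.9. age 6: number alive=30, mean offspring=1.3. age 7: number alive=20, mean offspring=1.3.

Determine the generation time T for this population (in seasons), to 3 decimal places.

2.486

lx = nx/n0 = nx/500: 1, 0.62, 0.37, 0.24, 0.17, 0.09, 0.06, 0.04
lx·mx: 0, 0.806, 0.851, 0.456, 0.289, 0.171, 0.078, 0.052 → R0 = 2.703
x·lx·mx: 0, 0.806, 1.702, 1.368, 1.156, 0.855, 0.468, 0.364 → Σ = 6.719
T = 6.719 / 2.703 = 2.485757… → 2.486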